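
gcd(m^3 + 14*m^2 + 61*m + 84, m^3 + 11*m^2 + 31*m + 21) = m^2 + 10*m + 21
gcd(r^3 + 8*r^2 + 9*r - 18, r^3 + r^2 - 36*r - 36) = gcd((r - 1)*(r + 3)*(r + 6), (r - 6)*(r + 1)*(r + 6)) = r + 6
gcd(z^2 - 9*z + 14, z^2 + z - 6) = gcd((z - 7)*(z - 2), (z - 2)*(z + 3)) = z - 2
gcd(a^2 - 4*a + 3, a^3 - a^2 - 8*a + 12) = 1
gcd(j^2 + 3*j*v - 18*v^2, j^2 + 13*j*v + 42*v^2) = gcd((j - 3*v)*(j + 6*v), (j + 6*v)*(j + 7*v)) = j + 6*v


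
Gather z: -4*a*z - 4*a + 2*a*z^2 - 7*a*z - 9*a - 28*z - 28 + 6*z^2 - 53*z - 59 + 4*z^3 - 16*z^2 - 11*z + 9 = -13*a + 4*z^3 + z^2*(2*a - 10) + z*(-11*a - 92) - 78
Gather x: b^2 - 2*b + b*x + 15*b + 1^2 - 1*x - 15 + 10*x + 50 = b^2 + 13*b + x*(b + 9) + 36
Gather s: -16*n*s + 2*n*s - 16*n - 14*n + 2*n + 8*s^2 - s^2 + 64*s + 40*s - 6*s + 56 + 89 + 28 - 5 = -28*n + 7*s^2 + s*(98 - 14*n) + 168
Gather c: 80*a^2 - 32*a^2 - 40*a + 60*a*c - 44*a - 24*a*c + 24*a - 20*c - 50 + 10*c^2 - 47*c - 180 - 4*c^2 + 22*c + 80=48*a^2 - 60*a + 6*c^2 + c*(36*a - 45) - 150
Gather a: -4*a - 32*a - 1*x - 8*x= -36*a - 9*x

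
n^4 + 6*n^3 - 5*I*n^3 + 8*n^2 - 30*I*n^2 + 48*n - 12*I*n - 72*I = (n + 6)*(n - 6*I)*(n - I)*(n + 2*I)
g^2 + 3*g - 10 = (g - 2)*(g + 5)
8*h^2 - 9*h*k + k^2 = (-8*h + k)*(-h + k)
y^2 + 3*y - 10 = (y - 2)*(y + 5)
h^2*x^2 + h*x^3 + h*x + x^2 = x*(h + x)*(h*x + 1)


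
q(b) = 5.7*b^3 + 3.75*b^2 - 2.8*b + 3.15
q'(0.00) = -2.80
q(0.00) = 3.15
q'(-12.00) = 2369.60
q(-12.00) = -9272.85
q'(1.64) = 55.49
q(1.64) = 33.79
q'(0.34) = 1.73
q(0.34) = 2.86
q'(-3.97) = 236.94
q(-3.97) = -283.28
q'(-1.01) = 7.07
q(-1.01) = 3.93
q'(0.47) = 4.50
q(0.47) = 3.25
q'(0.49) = 4.98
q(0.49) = 3.35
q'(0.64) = 9.00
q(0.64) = 4.39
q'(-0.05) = -3.13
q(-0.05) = 3.30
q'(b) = 17.1*b^2 + 7.5*b - 2.8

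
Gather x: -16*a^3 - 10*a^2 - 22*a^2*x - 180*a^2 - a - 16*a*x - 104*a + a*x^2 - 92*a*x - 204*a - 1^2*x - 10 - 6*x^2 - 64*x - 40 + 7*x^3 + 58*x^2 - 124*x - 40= -16*a^3 - 190*a^2 - 309*a + 7*x^3 + x^2*(a + 52) + x*(-22*a^2 - 108*a - 189) - 90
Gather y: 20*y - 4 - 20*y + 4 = 0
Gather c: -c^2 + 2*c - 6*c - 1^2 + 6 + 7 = -c^2 - 4*c + 12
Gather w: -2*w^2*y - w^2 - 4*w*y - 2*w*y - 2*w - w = w^2*(-2*y - 1) + w*(-6*y - 3)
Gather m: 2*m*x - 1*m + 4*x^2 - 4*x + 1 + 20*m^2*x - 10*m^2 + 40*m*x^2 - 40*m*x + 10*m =m^2*(20*x - 10) + m*(40*x^2 - 38*x + 9) + 4*x^2 - 4*x + 1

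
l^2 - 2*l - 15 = (l - 5)*(l + 3)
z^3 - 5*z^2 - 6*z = z*(z - 6)*(z + 1)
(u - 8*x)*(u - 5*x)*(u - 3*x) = u^3 - 16*u^2*x + 79*u*x^2 - 120*x^3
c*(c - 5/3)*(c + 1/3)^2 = c^4 - c^3 - c^2 - 5*c/27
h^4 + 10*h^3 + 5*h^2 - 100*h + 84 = (h - 2)*(h - 1)*(h + 6)*(h + 7)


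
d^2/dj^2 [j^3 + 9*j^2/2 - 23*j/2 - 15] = 6*j + 9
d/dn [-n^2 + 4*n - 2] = 4 - 2*n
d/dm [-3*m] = -3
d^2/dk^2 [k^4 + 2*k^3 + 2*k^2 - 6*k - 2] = 12*k^2 + 12*k + 4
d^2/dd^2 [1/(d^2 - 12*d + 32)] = 2*(-d^2 + 12*d + 4*(d - 6)^2 - 32)/(d^2 - 12*d + 32)^3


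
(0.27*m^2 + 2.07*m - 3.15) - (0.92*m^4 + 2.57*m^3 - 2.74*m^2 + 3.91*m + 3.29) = -0.92*m^4 - 2.57*m^3 + 3.01*m^2 - 1.84*m - 6.44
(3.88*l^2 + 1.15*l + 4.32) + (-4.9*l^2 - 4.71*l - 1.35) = -1.02*l^2 - 3.56*l + 2.97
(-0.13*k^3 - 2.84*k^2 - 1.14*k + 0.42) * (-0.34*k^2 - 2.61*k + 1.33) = 0.0442*k^5 + 1.3049*k^4 + 7.6271*k^3 - 0.944600000000001*k^2 - 2.6124*k + 0.5586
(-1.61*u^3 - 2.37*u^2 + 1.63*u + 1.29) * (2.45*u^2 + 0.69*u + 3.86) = -3.9445*u^5 - 6.9174*u^4 - 3.8564*u^3 - 4.863*u^2 + 7.1819*u + 4.9794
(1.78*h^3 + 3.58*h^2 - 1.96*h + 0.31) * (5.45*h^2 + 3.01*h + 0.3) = 9.701*h^5 + 24.8688*h^4 + 0.627800000000001*h^3 - 3.1361*h^2 + 0.3451*h + 0.093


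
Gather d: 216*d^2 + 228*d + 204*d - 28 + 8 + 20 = 216*d^2 + 432*d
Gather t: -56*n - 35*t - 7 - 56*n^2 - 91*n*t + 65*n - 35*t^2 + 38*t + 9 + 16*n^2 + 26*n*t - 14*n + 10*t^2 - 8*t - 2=-40*n^2 - 5*n - 25*t^2 + t*(-65*n - 5)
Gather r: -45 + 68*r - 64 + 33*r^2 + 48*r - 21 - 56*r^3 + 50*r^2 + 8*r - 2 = -56*r^3 + 83*r^2 + 124*r - 132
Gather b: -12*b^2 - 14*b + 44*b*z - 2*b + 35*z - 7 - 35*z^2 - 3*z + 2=-12*b^2 + b*(44*z - 16) - 35*z^2 + 32*z - 5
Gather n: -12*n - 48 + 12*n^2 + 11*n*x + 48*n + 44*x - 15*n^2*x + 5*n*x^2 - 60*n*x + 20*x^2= n^2*(12 - 15*x) + n*(5*x^2 - 49*x + 36) + 20*x^2 + 44*x - 48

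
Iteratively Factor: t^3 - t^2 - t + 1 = (t - 1)*(t^2 - 1) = (t - 1)*(t + 1)*(t - 1)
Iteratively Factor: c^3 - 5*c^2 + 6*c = (c - 3)*(c^2 - 2*c) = c*(c - 3)*(c - 2)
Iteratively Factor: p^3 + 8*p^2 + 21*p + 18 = (p + 3)*(p^2 + 5*p + 6) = (p + 2)*(p + 3)*(p + 3)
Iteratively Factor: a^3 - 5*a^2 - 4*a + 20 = (a + 2)*(a^2 - 7*a + 10) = (a - 2)*(a + 2)*(a - 5)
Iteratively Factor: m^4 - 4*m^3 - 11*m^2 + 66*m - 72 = (m + 4)*(m^3 - 8*m^2 + 21*m - 18) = (m - 2)*(m + 4)*(m^2 - 6*m + 9) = (m - 3)*(m - 2)*(m + 4)*(m - 3)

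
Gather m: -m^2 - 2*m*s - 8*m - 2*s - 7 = -m^2 + m*(-2*s - 8) - 2*s - 7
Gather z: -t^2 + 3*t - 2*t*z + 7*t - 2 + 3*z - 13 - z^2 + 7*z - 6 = -t^2 + 10*t - z^2 + z*(10 - 2*t) - 21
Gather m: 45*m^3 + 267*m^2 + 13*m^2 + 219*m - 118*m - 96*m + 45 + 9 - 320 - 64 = 45*m^3 + 280*m^2 + 5*m - 330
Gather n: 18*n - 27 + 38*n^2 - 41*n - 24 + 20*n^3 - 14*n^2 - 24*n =20*n^3 + 24*n^2 - 47*n - 51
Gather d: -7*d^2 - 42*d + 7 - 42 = -7*d^2 - 42*d - 35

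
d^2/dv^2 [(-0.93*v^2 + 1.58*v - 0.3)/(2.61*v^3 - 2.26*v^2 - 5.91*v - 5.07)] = (-12.670506*v^6 + 64.5787080000001*v^5 - 166.514346*v^4 - 54.249866*v^3 + 333.400248*v^2 - 156.484476*v - 156.578346)/(17.779581*v^9 - 46.186038*v^8 - 80.786025*v^7 + 94.009139*v^6 + 362.364687*v^5 + 154.732428*v^4 - 411.463476*v^3 - 705.535623*v^2 - 455.747877*v - 130.323843)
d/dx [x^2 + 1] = 2*x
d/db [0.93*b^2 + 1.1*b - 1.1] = 1.86*b + 1.1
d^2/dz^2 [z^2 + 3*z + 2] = 2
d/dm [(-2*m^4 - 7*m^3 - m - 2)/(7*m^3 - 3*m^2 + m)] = (-14*m^6 + 12*m^5 + 15*m^4 + 39*m^2 - 12*m + 2)/(m^2*(49*m^4 - 42*m^3 + 23*m^2 - 6*m + 1))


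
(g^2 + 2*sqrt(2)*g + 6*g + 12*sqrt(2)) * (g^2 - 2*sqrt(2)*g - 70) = g^4 + 6*g^3 - 78*g^2 - 468*g - 140*sqrt(2)*g - 840*sqrt(2)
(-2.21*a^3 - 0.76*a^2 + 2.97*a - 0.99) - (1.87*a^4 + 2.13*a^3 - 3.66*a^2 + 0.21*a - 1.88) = -1.87*a^4 - 4.34*a^3 + 2.9*a^2 + 2.76*a + 0.89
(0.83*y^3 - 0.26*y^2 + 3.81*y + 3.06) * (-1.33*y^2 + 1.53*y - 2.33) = -1.1039*y^5 + 1.6157*y^4 - 7.399*y^3 + 2.3653*y^2 - 4.1955*y - 7.1298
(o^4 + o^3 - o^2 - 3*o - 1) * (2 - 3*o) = -3*o^5 - o^4 + 5*o^3 + 7*o^2 - 3*o - 2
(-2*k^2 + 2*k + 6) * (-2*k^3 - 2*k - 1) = 4*k^5 - 4*k^4 - 8*k^3 - 2*k^2 - 14*k - 6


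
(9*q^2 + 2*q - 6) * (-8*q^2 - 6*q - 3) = -72*q^4 - 70*q^3 + 9*q^2 + 30*q + 18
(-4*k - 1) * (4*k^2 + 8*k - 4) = -16*k^3 - 36*k^2 + 8*k + 4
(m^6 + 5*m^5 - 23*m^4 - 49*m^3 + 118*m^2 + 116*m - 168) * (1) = m^6 + 5*m^5 - 23*m^4 - 49*m^3 + 118*m^2 + 116*m - 168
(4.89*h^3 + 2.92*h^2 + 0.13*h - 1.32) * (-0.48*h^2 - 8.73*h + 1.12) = -2.3472*h^5 - 44.0913*h^4 - 20.0772*h^3 + 2.7691*h^2 + 11.6692*h - 1.4784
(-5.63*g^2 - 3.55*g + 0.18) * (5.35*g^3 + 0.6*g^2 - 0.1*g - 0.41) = -30.1205*g^5 - 22.3705*g^4 - 0.604*g^3 + 2.7713*g^2 + 1.4375*g - 0.0738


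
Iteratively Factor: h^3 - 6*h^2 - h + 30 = (h - 5)*(h^2 - h - 6) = (h - 5)*(h + 2)*(h - 3)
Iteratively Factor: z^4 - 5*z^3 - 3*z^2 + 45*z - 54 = (z - 2)*(z^3 - 3*z^2 - 9*z + 27) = (z - 3)*(z - 2)*(z^2 - 9) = (z - 3)^2*(z - 2)*(z + 3)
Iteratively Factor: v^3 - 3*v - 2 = (v + 1)*(v^2 - v - 2) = (v - 2)*(v + 1)*(v + 1)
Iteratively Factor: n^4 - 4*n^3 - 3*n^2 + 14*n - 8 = (n - 4)*(n^3 - 3*n + 2) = (n - 4)*(n - 1)*(n^2 + n - 2) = (n - 4)*(n - 1)*(n + 2)*(n - 1)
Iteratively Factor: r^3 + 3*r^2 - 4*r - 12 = (r + 2)*(r^2 + r - 6) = (r - 2)*(r + 2)*(r + 3)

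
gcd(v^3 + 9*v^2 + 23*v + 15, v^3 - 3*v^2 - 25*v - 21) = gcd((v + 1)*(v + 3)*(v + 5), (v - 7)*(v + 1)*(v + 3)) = v^2 + 4*v + 3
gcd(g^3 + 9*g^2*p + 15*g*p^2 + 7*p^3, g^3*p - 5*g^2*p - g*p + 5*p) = 1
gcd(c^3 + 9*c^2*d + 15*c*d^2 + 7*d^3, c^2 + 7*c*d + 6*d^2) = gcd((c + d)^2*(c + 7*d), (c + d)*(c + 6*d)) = c + d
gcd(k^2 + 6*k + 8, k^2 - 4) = k + 2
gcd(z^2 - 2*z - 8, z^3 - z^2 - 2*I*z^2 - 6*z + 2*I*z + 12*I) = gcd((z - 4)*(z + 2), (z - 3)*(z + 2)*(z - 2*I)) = z + 2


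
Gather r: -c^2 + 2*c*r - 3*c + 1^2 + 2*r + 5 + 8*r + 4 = -c^2 - 3*c + r*(2*c + 10) + 10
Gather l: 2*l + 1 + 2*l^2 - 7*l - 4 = 2*l^2 - 5*l - 3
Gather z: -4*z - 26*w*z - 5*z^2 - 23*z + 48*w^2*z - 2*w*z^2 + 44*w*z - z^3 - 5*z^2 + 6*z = -z^3 + z^2*(-2*w - 10) + z*(48*w^2 + 18*w - 21)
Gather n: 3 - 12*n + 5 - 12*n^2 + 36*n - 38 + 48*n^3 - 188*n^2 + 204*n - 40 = 48*n^3 - 200*n^2 + 228*n - 70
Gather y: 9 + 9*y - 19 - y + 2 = 8*y - 8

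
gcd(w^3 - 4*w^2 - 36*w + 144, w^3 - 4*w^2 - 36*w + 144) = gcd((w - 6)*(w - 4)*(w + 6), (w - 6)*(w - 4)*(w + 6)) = w^3 - 4*w^2 - 36*w + 144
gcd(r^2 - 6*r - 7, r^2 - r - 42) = r - 7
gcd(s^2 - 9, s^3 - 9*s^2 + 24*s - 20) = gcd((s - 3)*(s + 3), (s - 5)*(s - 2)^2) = 1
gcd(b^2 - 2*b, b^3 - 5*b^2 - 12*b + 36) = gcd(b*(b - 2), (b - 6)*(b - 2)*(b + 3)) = b - 2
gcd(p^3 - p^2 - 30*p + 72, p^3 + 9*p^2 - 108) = p^2 + 3*p - 18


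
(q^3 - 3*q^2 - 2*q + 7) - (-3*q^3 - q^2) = 4*q^3 - 2*q^2 - 2*q + 7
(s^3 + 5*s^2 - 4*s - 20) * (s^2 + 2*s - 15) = s^5 + 7*s^4 - 9*s^3 - 103*s^2 + 20*s + 300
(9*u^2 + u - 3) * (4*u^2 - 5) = 36*u^4 + 4*u^3 - 57*u^2 - 5*u + 15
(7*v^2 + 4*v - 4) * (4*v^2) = 28*v^4 + 16*v^3 - 16*v^2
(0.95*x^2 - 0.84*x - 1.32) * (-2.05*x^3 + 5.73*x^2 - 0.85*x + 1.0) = -1.9475*x^5 + 7.1655*x^4 - 2.9147*x^3 - 5.8996*x^2 + 0.282*x - 1.32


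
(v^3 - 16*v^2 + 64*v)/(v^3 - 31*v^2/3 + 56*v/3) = 3*(v - 8)/(3*v - 7)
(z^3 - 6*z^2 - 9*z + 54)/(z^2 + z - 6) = (z^2 - 9*z + 18)/(z - 2)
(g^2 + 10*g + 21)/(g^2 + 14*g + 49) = (g + 3)/(g + 7)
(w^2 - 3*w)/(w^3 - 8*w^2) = (w - 3)/(w*(w - 8))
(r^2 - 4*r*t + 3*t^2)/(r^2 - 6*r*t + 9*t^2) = (r - t)/(r - 3*t)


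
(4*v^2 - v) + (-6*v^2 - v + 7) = -2*v^2 - 2*v + 7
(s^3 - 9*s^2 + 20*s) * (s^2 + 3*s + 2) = s^5 - 6*s^4 - 5*s^3 + 42*s^2 + 40*s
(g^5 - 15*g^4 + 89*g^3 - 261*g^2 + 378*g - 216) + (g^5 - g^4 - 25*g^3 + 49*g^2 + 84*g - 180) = 2*g^5 - 16*g^4 + 64*g^3 - 212*g^2 + 462*g - 396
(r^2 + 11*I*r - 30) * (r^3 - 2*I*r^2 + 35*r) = r^5 + 9*I*r^4 + 27*r^3 + 445*I*r^2 - 1050*r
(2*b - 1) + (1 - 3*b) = -b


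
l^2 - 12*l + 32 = (l - 8)*(l - 4)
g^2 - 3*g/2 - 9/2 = (g - 3)*(g + 3/2)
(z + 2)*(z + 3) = z^2 + 5*z + 6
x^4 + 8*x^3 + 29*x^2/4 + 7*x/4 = x*(x + 1/2)^2*(x + 7)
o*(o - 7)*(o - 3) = o^3 - 10*o^2 + 21*o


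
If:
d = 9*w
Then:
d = 9*w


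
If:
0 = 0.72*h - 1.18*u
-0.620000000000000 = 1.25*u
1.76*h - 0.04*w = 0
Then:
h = -0.81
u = -0.50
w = -35.77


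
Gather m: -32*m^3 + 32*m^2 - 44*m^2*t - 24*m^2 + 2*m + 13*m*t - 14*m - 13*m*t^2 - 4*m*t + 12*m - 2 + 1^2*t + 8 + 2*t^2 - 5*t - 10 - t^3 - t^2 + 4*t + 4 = -32*m^3 + m^2*(8 - 44*t) + m*(-13*t^2 + 9*t) - t^3 + t^2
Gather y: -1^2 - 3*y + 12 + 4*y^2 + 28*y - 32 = 4*y^2 + 25*y - 21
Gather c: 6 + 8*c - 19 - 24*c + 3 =-16*c - 10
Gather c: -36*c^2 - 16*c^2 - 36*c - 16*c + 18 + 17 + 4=-52*c^2 - 52*c + 39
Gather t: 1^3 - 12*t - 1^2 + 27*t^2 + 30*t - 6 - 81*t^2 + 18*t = -54*t^2 + 36*t - 6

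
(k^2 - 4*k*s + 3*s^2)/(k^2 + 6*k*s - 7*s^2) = (k - 3*s)/(k + 7*s)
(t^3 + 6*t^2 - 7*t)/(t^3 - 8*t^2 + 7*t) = (t + 7)/(t - 7)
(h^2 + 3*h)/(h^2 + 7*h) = (h + 3)/(h + 7)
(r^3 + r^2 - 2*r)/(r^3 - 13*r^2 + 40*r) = (r^2 + r - 2)/(r^2 - 13*r + 40)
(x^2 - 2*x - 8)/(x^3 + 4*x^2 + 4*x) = (x - 4)/(x*(x + 2))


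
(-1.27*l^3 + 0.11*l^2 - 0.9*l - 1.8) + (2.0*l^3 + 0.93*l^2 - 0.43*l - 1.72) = 0.73*l^3 + 1.04*l^2 - 1.33*l - 3.52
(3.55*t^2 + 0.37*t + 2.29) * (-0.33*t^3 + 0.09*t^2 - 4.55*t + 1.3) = -1.1715*t^5 + 0.1974*t^4 - 16.8749*t^3 + 3.1376*t^2 - 9.9385*t + 2.977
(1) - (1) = 0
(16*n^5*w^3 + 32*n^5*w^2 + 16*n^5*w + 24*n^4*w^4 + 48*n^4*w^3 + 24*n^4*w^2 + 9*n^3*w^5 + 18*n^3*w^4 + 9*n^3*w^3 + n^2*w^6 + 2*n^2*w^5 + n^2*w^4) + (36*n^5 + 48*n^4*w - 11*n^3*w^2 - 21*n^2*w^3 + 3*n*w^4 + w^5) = 16*n^5*w^3 + 32*n^5*w^2 + 16*n^5*w + 36*n^5 + 24*n^4*w^4 + 48*n^4*w^3 + 24*n^4*w^2 + 48*n^4*w + 9*n^3*w^5 + 18*n^3*w^4 + 9*n^3*w^3 - 11*n^3*w^2 + n^2*w^6 + 2*n^2*w^5 + n^2*w^4 - 21*n^2*w^3 + 3*n*w^4 + w^5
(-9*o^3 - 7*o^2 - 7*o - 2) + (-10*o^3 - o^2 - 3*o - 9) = -19*o^3 - 8*o^2 - 10*o - 11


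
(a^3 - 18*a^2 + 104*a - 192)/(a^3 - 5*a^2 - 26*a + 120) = (a - 8)/(a + 5)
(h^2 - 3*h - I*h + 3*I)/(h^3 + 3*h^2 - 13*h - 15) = (h - I)/(h^2 + 6*h + 5)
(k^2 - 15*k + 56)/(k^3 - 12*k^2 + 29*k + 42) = (k - 8)/(k^2 - 5*k - 6)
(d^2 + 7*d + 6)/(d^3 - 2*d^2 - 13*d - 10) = (d + 6)/(d^2 - 3*d - 10)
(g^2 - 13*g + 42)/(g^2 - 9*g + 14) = (g - 6)/(g - 2)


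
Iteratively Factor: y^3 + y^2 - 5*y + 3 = (y + 3)*(y^2 - 2*y + 1) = (y - 1)*(y + 3)*(y - 1)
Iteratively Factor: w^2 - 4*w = (w)*(w - 4)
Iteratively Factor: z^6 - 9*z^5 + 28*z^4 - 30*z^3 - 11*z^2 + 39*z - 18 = (z - 1)*(z^5 - 8*z^4 + 20*z^3 - 10*z^2 - 21*z + 18) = (z - 3)*(z - 1)*(z^4 - 5*z^3 + 5*z^2 + 5*z - 6) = (z - 3)*(z - 1)*(z + 1)*(z^3 - 6*z^2 + 11*z - 6) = (z - 3)^2*(z - 1)*(z + 1)*(z^2 - 3*z + 2) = (z - 3)^2*(z - 1)^2*(z + 1)*(z - 2)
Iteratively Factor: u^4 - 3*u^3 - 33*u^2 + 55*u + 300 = (u + 3)*(u^3 - 6*u^2 - 15*u + 100) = (u + 3)*(u + 4)*(u^2 - 10*u + 25) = (u - 5)*(u + 3)*(u + 4)*(u - 5)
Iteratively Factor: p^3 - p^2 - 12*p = (p + 3)*(p^2 - 4*p) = p*(p + 3)*(p - 4)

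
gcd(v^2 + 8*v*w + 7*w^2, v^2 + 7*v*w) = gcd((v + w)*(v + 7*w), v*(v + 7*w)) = v + 7*w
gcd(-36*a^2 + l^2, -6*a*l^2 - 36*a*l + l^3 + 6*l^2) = 6*a - l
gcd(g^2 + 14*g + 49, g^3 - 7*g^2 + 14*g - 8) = 1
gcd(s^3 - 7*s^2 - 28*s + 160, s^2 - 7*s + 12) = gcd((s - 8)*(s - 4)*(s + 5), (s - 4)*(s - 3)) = s - 4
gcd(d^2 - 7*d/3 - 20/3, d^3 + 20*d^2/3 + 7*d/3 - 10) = d + 5/3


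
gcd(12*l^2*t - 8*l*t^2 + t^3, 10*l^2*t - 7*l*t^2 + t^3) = -2*l*t + t^2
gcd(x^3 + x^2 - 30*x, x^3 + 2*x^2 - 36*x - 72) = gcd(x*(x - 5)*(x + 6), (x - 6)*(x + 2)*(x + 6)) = x + 6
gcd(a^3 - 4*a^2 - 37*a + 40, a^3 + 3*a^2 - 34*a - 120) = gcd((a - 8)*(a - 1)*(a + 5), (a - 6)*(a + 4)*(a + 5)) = a + 5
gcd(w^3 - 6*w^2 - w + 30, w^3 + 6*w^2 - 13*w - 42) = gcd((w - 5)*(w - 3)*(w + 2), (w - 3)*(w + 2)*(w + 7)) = w^2 - w - 6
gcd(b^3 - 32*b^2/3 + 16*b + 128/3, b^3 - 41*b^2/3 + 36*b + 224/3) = b^2 - 20*b/3 - 32/3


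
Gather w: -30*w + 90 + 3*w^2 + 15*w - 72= 3*w^2 - 15*w + 18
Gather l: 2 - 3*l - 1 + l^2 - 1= l^2 - 3*l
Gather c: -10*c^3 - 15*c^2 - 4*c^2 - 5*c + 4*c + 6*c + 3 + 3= -10*c^3 - 19*c^2 + 5*c + 6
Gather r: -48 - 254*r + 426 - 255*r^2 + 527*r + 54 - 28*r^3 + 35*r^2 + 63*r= -28*r^3 - 220*r^2 + 336*r + 432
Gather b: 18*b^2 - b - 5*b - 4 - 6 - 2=18*b^2 - 6*b - 12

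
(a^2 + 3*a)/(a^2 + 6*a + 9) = a/(a + 3)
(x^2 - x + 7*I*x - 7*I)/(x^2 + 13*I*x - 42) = (x - 1)/(x + 6*I)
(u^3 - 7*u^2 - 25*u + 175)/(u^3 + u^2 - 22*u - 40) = (u^2 - 2*u - 35)/(u^2 + 6*u + 8)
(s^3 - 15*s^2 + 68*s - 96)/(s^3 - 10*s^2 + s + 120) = (s^2 - 7*s + 12)/(s^2 - 2*s - 15)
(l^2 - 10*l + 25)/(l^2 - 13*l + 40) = (l - 5)/(l - 8)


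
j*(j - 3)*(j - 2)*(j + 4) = j^4 - j^3 - 14*j^2 + 24*j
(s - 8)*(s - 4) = s^2 - 12*s + 32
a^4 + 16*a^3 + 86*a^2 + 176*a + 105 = (a + 1)*(a + 3)*(a + 5)*(a + 7)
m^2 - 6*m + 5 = (m - 5)*(m - 1)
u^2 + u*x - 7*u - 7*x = (u - 7)*(u + x)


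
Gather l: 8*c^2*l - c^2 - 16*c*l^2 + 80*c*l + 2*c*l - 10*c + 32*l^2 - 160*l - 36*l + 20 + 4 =-c^2 - 10*c + l^2*(32 - 16*c) + l*(8*c^2 + 82*c - 196) + 24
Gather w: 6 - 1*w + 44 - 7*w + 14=64 - 8*w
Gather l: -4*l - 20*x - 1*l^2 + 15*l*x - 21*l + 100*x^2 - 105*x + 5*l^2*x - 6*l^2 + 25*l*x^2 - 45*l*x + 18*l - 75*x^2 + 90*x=l^2*(5*x - 7) + l*(25*x^2 - 30*x - 7) + 25*x^2 - 35*x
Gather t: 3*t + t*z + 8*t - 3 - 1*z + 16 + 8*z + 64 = t*(z + 11) + 7*z + 77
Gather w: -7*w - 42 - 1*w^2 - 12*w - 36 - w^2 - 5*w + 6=-2*w^2 - 24*w - 72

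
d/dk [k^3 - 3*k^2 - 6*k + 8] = 3*k^2 - 6*k - 6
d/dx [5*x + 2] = 5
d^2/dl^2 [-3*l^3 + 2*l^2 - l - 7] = 4 - 18*l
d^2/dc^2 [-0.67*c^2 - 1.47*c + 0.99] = -1.34000000000000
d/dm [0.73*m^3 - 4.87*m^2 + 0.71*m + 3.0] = 2.19*m^2 - 9.74*m + 0.71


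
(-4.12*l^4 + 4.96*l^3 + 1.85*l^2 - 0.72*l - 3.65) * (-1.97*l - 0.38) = 8.1164*l^5 - 8.2056*l^4 - 5.5293*l^3 + 0.7154*l^2 + 7.4641*l + 1.387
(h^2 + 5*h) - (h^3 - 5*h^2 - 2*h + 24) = -h^3 + 6*h^2 + 7*h - 24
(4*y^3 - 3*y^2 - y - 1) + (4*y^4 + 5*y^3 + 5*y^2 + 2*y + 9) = 4*y^4 + 9*y^3 + 2*y^2 + y + 8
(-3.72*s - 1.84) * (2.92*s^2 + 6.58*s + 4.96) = -10.8624*s^3 - 29.8504*s^2 - 30.5584*s - 9.1264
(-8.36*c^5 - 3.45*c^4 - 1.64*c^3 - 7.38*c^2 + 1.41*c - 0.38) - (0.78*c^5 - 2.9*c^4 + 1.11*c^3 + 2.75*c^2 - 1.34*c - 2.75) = -9.14*c^5 - 0.55*c^4 - 2.75*c^3 - 10.13*c^2 + 2.75*c + 2.37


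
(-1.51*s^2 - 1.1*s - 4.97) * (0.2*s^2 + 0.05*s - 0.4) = -0.302*s^4 - 0.2955*s^3 - 0.445*s^2 + 0.1915*s + 1.988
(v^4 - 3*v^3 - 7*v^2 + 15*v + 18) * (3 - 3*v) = -3*v^5 + 12*v^4 + 12*v^3 - 66*v^2 - 9*v + 54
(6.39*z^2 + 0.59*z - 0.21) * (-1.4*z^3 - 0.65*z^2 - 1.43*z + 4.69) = -8.946*z^5 - 4.9795*z^4 - 9.2272*z^3 + 29.2619*z^2 + 3.0674*z - 0.9849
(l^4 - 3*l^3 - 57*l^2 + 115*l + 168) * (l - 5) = l^5 - 8*l^4 - 42*l^3 + 400*l^2 - 407*l - 840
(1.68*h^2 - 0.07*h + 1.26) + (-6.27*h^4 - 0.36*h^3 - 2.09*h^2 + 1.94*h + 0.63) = -6.27*h^4 - 0.36*h^3 - 0.41*h^2 + 1.87*h + 1.89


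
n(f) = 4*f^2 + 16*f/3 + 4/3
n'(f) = 8*f + 16/3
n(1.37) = 16.15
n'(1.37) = 16.29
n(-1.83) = 4.97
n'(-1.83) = -9.31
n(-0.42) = -0.20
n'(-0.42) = 1.97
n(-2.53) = 13.44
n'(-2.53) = -14.91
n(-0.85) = -0.31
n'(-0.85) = -1.47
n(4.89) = 123.06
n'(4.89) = 44.45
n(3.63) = 73.40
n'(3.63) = 34.37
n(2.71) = 45.16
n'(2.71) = 27.01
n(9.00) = 373.33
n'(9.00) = 77.33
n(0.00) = 1.33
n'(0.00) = 5.33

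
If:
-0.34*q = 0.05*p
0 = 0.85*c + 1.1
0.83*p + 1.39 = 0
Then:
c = -1.29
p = -1.67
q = 0.25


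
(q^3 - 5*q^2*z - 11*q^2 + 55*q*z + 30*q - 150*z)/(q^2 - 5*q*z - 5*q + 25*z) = q - 6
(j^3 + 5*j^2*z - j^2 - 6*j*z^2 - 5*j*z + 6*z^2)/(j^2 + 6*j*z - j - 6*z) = j - z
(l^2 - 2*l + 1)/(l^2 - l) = (l - 1)/l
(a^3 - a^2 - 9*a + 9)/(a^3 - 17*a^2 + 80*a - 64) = (a^2 - 9)/(a^2 - 16*a + 64)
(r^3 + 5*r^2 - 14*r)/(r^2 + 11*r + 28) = r*(r - 2)/(r + 4)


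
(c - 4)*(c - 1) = c^2 - 5*c + 4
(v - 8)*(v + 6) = v^2 - 2*v - 48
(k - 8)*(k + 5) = k^2 - 3*k - 40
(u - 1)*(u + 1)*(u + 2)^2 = u^4 + 4*u^3 + 3*u^2 - 4*u - 4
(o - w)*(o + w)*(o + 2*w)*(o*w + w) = o^4*w + 2*o^3*w^2 + o^3*w - o^2*w^3 + 2*o^2*w^2 - 2*o*w^4 - o*w^3 - 2*w^4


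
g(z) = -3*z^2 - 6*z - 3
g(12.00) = -507.00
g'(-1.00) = 0.00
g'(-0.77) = -1.38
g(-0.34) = -1.31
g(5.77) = -137.50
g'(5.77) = -40.62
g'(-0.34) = -3.96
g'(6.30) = -43.80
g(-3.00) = -12.00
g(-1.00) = 0.00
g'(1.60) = -15.60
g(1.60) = -20.28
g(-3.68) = -21.55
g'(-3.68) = 16.08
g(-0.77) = -0.16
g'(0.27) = -7.62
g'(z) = -6*z - 6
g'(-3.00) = 12.00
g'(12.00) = -78.00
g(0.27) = -4.84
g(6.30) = -159.87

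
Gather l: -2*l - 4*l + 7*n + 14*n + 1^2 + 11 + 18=-6*l + 21*n + 30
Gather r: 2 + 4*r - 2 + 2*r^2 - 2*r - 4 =2*r^2 + 2*r - 4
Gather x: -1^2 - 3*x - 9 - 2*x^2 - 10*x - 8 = -2*x^2 - 13*x - 18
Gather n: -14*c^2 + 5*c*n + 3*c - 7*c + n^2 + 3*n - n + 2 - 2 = -14*c^2 - 4*c + n^2 + n*(5*c + 2)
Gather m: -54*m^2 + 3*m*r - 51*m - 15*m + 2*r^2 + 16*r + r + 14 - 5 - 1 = -54*m^2 + m*(3*r - 66) + 2*r^2 + 17*r + 8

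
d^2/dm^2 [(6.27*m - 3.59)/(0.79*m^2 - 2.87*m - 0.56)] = ((41.662 - 29.7198*m)*(-0.79*m^2 + 2.87*m + 0.56) - (1.58*m - 2.87)*(3.16*m - 5.74)*(6.27*m - 3.59))/(-0.79*m^2 + 2.87*m + 0.56)^3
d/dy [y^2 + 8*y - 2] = 2*y + 8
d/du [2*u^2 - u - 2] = 4*u - 1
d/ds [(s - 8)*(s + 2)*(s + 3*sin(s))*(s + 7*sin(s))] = (s - 8)*(s + 2)*(s + 3*sin(s))*(7*cos(s) + 1) + (s - 8)*(s + 2)*(s + 7*sin(s))*(3*cos(s) + 1) + (s - 8)*(s + 3*sin(s))*(s + 7*sin(s)) + (s + 2)*(s + 3*sin(s))*(s + 7*sin(s))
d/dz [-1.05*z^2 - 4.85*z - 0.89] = -2.1*z - 4.85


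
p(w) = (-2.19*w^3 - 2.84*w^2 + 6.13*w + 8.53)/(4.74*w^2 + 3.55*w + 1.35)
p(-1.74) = 0.08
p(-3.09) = 0.76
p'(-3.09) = -0.55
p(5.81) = -2.64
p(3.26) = -1.23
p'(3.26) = -0.63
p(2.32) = -0.57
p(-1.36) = 0.08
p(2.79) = -0.91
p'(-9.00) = -0.48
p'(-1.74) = -0.29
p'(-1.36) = 0.47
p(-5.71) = 2.13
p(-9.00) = 3.74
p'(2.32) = -0.80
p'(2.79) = -0.69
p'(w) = (-9.48*w - 3.55)*(-2.19*w^3 - 2.84*w^2 + 6.13*w + 8.53)/(4.74*w^2 + 3.55*w + 1.35)^2 + (-6.57*w^2 - 5.68*w + 6.13)/(4.74*w^2 + 3.55*w + 1.35)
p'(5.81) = -0.51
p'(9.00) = -0.48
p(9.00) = -4.23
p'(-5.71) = -0.50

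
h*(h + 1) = h^2 + h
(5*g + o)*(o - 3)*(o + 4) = 5*g*o^2 + 5*g*o - 60*g + o^3 + o^2 - 12*o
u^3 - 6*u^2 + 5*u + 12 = (u - 4)*(u - 3)*(u + 1)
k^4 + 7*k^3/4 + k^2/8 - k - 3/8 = (k - 3/4)*(k + 1/2)*(k + 1)^2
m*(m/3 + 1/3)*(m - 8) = m^3/3 - 7*m^2/3 - 8*m/3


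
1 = 1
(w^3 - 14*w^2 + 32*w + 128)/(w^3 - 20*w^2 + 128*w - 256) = (w + 2)/(w - 4)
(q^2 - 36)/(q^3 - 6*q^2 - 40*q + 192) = (q - 6)/(q^2 - 12*q + 32)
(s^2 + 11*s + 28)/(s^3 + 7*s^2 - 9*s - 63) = (s + 4)/(s^2 - 9)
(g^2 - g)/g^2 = (g - 1)/g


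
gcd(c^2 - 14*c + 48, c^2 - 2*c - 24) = c - 6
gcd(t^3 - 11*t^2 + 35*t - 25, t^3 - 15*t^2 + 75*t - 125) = t^2 - 10*t + 25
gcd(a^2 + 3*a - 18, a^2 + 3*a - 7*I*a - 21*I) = 1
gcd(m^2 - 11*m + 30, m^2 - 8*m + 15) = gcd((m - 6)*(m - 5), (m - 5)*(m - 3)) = m - 5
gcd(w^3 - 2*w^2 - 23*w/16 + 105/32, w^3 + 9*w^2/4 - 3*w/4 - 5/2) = w + 5/4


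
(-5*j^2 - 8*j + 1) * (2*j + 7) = -10*j^3 - 51*j^2 - 54*j + 7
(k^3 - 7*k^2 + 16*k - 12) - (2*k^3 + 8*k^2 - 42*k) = -k^3 - 15*k^2 + 58*k - 12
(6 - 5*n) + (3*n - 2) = 4 - 2*n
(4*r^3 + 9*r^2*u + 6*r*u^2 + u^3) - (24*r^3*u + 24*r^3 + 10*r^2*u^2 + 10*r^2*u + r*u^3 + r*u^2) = -24*r^3*u - 20*r^3 - 10*r^2*u^2 - r^2*u - r*u^3 + 5*r*u^2 + u^3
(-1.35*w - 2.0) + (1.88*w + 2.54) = 0.53*w + 0.54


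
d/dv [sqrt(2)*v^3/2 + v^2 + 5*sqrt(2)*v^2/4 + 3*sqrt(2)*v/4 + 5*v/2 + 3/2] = 3*sqrt(2)*v^2/2 + 2*v + 5*sqrt(2)*v/2 + 3*sqrt(2)/4 + 5/2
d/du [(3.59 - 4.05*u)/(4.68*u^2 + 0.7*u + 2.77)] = (18.954*u^2 - 33.6024*u - 13.7315)/(21.9024*u^4 + 6.552*u^3 + 26.4172*u^2 + 3.878*u + 7.6729)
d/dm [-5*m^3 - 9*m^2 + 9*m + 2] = -15*m^2 - 18*m + 9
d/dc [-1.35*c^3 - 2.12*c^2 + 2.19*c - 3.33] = -4.05*c^2 - 4.24*c + 2.19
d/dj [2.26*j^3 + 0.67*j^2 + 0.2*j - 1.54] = 6.78*j^2 + 1.34*j + 0.2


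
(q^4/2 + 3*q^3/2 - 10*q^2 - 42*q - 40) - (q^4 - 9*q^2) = -q^4/2 + 3*q^3/2 - q^2 - 42*q - 40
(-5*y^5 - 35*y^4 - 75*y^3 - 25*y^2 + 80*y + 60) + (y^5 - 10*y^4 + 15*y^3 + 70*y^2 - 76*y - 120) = -4*y^5 - 45*y^4 - 60*y^3 + 45*y^2 + 4*y - 60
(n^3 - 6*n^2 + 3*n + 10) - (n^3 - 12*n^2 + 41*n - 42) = 6*n^2 - 38*n + 52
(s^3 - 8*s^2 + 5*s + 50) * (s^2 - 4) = s^5 - 8*s^4 + s^3 + 82*s^2 - 20*s - 200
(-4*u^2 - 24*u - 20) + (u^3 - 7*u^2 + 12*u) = u^3 - 11*u^2 - 12*u - 20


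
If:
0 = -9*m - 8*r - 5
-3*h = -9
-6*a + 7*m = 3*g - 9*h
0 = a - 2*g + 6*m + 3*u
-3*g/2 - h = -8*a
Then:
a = 510/193 - 63*u/193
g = 2334/193 - 336*u/193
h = 3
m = 693/193 - 198*u/193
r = 891*u/772 - 3601/772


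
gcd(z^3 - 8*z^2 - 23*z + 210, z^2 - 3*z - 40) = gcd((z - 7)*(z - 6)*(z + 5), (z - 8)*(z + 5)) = z + 5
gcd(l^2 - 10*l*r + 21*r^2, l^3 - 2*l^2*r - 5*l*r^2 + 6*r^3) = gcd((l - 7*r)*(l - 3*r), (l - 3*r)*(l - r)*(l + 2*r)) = -l + 3*r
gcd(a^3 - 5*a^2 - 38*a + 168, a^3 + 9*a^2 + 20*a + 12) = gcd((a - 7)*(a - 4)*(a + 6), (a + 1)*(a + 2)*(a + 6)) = a + 6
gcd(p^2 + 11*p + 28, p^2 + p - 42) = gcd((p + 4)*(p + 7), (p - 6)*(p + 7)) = p + 7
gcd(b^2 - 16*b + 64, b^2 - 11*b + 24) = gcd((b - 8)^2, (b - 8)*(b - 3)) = b - 8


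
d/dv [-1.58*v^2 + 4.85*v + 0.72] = 4.85 - 3.16*v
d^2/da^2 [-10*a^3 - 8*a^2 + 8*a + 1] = -60*a - 16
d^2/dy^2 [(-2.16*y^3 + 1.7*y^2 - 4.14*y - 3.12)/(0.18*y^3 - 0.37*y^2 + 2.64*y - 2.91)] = (-2.22044604925031e-16*y^7 - 0.177552*y^6 + 5.353776*y^5 - 17.982648*y^4 - 3.54397199999998*y^3 + 51.100668*y^2 - 74.521188*y - 71.590428)/(0.005832*y^9 - 0.035964*y^8 + 0.330534*y^7 - 1.388449*y^6 + 6.010668*y^5 - 17.228385*y^4 + 40.027446*y^3 - 70.244199*y^2 + 67.067352*y - 24.642171)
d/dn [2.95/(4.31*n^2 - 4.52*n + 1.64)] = (13.334 - 25.429*n)/(4.31*n^2 - 4.52*n + 1.64)^2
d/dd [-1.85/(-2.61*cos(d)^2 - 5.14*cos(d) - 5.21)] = (9.657*cos(d) + 9.509)*sin(d)/(2.61*cos(d)^2 + 5.14*cos(d) + 5.21)^2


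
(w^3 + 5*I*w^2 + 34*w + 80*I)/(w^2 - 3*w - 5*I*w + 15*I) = (w^2 + 10*I*w - 16)/(w - 3)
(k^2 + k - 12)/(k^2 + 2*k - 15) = (k + 4)/(k + 5)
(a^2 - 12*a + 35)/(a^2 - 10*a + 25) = (a - 7)/(a - 5)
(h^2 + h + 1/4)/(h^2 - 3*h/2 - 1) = (h + 1/2)/(h - 2)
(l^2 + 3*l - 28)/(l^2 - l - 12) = (l + 7)/(l + 3)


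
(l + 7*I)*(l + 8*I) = l^2 + 15*I*l - 56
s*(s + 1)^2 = s^3 + 2*s^2 + s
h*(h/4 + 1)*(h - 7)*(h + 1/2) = h^4/4 - 5*h^3/8 - 59*h^2/8 - 7*h/2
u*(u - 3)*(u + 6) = u^3 + 3*u^2 - 18*u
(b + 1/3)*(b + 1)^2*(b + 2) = b^4 + 13*b^3/3 + 19*b^2/3 + 11*b/3 + 2/3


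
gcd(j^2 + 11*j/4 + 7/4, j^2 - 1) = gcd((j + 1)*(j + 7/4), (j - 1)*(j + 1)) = j + 1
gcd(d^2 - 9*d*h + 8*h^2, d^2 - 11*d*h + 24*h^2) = d - 8*h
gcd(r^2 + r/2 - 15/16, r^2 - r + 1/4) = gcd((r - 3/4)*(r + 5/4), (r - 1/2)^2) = 1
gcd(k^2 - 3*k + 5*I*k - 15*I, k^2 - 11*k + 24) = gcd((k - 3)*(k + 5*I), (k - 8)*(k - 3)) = k - 3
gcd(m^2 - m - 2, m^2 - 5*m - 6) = m + 1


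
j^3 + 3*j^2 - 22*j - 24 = (j - 4)*(j + 1)*(j + 6)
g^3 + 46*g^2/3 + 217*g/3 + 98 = (g + 7/3)*(g + 6)*(g + 7)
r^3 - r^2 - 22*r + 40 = (r - 4)*(r - 2)*(r + 5)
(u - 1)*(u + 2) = u^2 + u - 2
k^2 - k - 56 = (k - 8)*(k + 7)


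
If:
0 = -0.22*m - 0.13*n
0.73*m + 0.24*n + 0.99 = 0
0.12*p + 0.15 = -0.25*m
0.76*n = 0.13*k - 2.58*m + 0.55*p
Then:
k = -52.08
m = -3.06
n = 5.17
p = 5.12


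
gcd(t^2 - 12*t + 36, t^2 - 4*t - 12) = t - 6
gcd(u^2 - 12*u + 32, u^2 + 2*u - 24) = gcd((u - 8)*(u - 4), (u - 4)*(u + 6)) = u - 4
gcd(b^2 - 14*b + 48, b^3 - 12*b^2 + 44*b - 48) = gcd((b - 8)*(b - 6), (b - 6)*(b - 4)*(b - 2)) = b - 6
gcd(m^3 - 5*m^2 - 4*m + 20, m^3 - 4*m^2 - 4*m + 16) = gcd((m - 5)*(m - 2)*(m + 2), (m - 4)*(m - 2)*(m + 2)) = m^2 - 4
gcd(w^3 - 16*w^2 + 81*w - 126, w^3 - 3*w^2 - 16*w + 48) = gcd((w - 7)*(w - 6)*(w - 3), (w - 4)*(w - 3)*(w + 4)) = w - 3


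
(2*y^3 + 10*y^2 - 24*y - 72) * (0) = 0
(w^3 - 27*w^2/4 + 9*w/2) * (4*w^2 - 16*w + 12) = 4*w^5 - 43*w^4 + 138*w^3 - 153*w^2 + 54*w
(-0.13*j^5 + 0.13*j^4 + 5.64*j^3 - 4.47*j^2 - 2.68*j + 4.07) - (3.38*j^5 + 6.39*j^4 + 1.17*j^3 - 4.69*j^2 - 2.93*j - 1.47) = -3.51*j^5 - 6.26*j^4 + 4.47*j^3 + 0.220000000000001*j^2 + 0.25*j + 5.54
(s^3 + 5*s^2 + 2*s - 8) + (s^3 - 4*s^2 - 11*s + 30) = 2*s^3 + s^2 - 9*s + 22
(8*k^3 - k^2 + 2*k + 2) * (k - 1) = 8*k^4 - 9*k^3 + 3*k^2 - 2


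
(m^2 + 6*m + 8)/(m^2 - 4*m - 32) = (m + 2)/(m - 8)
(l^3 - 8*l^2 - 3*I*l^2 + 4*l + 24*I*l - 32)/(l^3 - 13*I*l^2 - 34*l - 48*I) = (l^2 - 4*l*(2 + I) + 32*I)/(l^2 - 14*I*l - 48)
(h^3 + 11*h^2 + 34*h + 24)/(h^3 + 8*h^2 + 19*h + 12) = (h + 6)/(h + 3)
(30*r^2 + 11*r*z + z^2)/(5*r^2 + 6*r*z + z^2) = (6*r + z)/(r + z)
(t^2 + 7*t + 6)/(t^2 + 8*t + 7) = (t + 6)/(t + 7)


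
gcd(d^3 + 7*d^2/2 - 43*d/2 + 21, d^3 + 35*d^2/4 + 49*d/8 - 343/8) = d + 7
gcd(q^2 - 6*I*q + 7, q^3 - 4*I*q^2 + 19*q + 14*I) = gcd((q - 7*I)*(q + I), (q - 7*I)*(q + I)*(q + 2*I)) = q^2 - 6*I*q + 7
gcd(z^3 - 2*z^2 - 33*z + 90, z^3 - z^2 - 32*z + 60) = z^2 + z - 30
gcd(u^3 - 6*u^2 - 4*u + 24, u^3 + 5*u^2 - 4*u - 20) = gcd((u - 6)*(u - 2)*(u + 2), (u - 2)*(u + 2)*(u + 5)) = u^2 - 4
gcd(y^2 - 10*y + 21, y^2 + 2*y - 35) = 1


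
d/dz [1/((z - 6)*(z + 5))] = (1 - 2*z)/(z^4 - 2*z^3 - 59*z^2 + 60*z + 900)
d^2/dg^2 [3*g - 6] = 0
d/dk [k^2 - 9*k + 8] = 2*k - 9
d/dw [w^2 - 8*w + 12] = 2*w - 8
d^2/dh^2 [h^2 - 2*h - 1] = 2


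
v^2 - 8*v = v*(v - 8)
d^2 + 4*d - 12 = (d - 2)*(d + 6)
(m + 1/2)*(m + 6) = m^2 + 13*m/2 + 3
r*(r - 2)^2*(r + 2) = r^4 - 2*r^3 - 4*r^2 + 8*r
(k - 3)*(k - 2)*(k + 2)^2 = k^4 - k^3 - 10*k^2 + 4*k + 24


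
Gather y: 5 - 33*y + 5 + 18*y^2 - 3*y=18*y^2 - 36*y + 10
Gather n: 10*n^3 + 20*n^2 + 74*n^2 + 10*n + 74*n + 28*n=10*n^3 + 94*n^2 + 112*n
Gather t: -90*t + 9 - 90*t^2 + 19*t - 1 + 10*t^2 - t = -80*t^2 - 72*t + 8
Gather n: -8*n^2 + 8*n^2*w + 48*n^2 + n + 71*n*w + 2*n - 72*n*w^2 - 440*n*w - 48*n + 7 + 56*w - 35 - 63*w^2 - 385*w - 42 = n^2*(8*w + 40) + n*(-72*w^2 - 369*w - 45) - 63*w^2 - 329*w - 70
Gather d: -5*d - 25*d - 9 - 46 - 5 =-30*d - 60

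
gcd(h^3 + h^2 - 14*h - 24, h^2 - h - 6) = h + 2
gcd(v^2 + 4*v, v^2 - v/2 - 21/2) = 1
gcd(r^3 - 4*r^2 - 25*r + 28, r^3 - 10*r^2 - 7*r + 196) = r^2 - 3*r - 28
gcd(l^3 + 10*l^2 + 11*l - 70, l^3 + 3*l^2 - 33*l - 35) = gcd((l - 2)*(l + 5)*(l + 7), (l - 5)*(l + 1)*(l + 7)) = l + 7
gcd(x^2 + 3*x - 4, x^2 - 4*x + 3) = x - 1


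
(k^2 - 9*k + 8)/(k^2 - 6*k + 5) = (k - 8)/(k - 5)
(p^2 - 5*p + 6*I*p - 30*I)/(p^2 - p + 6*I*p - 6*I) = (p - 5)/(p - 1)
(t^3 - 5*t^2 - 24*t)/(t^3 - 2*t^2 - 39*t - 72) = t/(t + 3)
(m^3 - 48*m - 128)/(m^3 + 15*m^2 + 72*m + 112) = (m - 8)/(m + 7)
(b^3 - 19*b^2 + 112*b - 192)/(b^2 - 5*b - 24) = (b^2 - 11*b + 24)/(b + 3)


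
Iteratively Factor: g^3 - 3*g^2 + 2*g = (g - 1)*(g^2 - 2*g) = (g - 2)*(g - 1)*(g)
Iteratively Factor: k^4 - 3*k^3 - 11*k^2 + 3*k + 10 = (k + 2)*(k^3 - 5*k^2 - k + 5) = (k + 1)*(k + 2)*(k^2 - 6*k + 5) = (k - 5)*(k + 1)*(k + 2)*(k - 1)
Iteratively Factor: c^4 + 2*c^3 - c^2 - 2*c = (c + 2)*(c^3 - c) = (c - 1)*(c + 2)*(c^2 + c) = c*(c - 1)*(c + 2)*(c + 1)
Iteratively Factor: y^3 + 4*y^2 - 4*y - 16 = (y + 2)*(y^2 + 2*y - 8) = (y + 2)*(y + 4)*(y - 2)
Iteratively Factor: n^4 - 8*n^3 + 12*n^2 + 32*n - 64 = (n + 2)*(n^3 - 10*n^2 + 32*n - 32) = (n - 4)*(n + 2)*(n^2 - 6*n + 8) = (n - 4)*(n - 2)*(n + 2)*(n - 4)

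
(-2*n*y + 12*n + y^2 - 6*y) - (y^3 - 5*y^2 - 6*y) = -2*n*y + 12*n - y^3 + 6*y^2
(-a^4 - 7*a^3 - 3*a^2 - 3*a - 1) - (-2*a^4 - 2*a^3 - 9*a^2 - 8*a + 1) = a^4 - 5*a^3 + 6*a^2 + 5*a - 2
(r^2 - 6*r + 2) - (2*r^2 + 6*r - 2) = -r^2 - 12*r + 4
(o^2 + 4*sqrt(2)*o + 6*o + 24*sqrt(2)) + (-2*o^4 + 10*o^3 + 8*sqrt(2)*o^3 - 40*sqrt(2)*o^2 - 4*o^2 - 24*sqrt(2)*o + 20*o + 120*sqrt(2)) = -2*o^4 + 10*o^3 + 8*sqrt(2)*o^3 - 40*sqrt(2)*o^2 - 3*o^2 - 20*sqrt(2)*o + 26*o + 144*sqrt(2)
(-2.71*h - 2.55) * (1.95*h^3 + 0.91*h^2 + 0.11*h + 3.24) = -5.2845*h^4 - 7.4386*h^3 - 2.6186*h^2 - 9.0609*h - 8.262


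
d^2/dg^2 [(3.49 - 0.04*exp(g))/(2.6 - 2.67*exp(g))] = (1.11022302462516e-16*exp(2*g) - 24.602181*exp(g) - 23.95718)*exp(g)/(19.034163*exp(3*g) - 55.60542*exp(2*g) + 54.1476*exp(g) - 17.576)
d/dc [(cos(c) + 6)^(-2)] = 2*sin(c)/(cos(c) + 6)^3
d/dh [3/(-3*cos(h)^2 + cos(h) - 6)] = 3*(1 - 6*cos(h))*sin(h)/(3*sin(h)^2 + cos(h) - 9)^2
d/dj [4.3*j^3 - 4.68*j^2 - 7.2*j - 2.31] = 12.9*j^2 - 9.36*j - 7.2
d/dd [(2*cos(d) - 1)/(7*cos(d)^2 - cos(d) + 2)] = (-14*sin(d)^2 - 14*cos(d) + 11)*sin(d)/(7*sin(d)^2 + cos(d) - 9)^2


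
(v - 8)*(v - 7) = v^2 - 15*v + 56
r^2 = r^2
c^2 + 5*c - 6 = (c - 1)*(c + 6)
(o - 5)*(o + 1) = o^2 - 4*o - 5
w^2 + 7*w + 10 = (w + 2)*(w + 5)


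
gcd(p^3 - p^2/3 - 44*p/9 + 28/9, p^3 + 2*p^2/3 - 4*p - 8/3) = p - 2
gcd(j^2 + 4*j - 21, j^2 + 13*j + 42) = j + 7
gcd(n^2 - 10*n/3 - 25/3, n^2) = 1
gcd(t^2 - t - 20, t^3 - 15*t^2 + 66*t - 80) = t - 5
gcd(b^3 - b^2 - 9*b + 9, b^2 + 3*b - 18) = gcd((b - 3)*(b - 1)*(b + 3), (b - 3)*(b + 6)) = b - 3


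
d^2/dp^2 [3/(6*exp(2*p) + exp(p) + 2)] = 3*(2*(12*exp(p) + 1)^2*exp(p) - (24*exp(p) + 1)*(6*exp(2*p) + exp(p) + 2))*exp(p)/(6*exp(2*p) + exp(p) + 2)^3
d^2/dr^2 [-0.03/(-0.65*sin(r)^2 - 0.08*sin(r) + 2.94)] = (-0.0507*sin(r)^4 - 0.00468*sin(r)^3 - 0.153462*sin(r)^2 + 0.002304*sin(r) + 0.115044)/(0.65*sin(r)^2 + 0.08*sin(r) - 2.94)^3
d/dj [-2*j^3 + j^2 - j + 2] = -6*j^2 + 2*j - 1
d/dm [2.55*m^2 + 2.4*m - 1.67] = 5.1*m + 2.4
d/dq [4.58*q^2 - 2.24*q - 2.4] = 9.16*q - 2.24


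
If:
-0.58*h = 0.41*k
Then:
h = -0.706896551724138*k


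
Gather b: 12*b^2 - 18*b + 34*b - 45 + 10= 12*b^2 + 16*b - 35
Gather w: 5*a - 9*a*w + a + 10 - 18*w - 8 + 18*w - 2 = -9*a*w + 6*a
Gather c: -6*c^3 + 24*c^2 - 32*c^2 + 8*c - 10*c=-6*c^3 - 8*c^2 - 2*c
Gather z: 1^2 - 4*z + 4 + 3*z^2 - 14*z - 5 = 3*z^2 - 18*z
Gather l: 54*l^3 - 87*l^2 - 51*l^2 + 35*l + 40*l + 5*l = 54*l^3 - 138*l^2 + 80*l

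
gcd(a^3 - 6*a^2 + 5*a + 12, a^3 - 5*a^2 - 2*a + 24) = a^2 - 7*a + 12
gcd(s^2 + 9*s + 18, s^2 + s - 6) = s + 3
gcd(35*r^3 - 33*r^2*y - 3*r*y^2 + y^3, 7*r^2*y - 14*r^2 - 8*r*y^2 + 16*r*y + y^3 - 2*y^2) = 7*r^2 - 8*r*y + y^2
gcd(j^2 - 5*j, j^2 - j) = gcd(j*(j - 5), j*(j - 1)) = j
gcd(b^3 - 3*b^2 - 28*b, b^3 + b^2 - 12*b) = b^2 + 4*b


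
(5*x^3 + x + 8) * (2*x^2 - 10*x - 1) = 10*x^5 - 50*x^4 - 3*x^3 + 6*x^2 - 81*x - 8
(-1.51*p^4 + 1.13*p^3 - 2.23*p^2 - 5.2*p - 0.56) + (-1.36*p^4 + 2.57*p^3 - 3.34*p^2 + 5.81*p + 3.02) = -2.87*p^4 + 3.7*p^3 - 5.57*p^2 + 0.609999999999999*p + 2.46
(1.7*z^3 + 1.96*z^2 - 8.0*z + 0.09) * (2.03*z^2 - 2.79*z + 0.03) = 3.451*z^5 - 0.764200000000001*z^4 - 21.6574*z^3 + 22.5615*z^2 - 0.4911*z + 0.0027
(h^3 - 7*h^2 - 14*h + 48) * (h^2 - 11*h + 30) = h^5 - 18*h^4 + 93*h^3 - 8*h^2 - 948*h + 1440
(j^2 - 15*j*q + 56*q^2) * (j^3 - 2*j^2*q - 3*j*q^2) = j^5 - 17*j^4*q + 83*j^3*q^2 - 67*j^2*q^3 - 168*j*q^4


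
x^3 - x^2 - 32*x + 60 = (x - 5)*(x - 2)*(x + 6)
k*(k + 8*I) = k^2 + 8*I*k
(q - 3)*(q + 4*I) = q^2 - 3*q + 4*I*q - 12*I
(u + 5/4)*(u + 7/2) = u^2 + 19*u/4 + 35/8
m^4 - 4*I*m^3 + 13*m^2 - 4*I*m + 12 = (m - 6*I)*(m - I)*(m + I)*(m + 2*I)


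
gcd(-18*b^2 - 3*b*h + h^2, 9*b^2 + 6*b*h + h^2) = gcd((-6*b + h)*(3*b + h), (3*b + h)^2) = 3*b + h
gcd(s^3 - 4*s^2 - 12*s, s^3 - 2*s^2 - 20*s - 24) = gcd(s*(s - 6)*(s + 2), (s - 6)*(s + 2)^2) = s^2 - 4*s - 12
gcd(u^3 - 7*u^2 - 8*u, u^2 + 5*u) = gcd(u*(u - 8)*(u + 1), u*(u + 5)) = u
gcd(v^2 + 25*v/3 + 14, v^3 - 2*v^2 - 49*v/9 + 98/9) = v + 7/3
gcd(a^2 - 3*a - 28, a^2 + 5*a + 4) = a + 4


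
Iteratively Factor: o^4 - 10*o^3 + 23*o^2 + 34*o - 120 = (o + 2)*(o^3 - 12*o^2 + 47*o - 60) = (o - 5)*(o + 2)*(o^2 - 7*o + 12) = (o - 5)*(o - 4)*(o + 2)*(o - 3)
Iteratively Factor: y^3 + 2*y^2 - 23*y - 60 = (y - 5)*(y^2 + 7*y + 12) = (y - 5)*(y + 4)*(y + 3)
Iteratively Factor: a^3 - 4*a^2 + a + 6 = (a - 3)*(a^2 - a - 2) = (a - 3)*(a - 2)*(a + 1)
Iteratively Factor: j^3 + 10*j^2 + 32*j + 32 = (j + 4)*(j^2 + 6*j + 8) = (j + 4)^2*(j + 2)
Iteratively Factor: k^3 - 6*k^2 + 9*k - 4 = (k - 1)*(k^2 - 5*k + 4) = (k - 4)*(k - 1)*(k - 1)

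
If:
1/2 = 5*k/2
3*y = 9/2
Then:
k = 1/5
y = 3/2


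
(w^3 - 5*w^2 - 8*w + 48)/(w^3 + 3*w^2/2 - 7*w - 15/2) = 2*(w^2 - 8*w + 16)/(2*w^2 - 3*w - 5)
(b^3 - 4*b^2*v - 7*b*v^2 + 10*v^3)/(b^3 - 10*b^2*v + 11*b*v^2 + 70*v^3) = (-b + v)/(-b + 7*v)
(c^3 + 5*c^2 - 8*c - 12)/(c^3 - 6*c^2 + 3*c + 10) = (c + 6)/(c - 5)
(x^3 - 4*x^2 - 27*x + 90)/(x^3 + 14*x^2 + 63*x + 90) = (x^2 - 9*x + 18)/(x^2 + 9*x + 18)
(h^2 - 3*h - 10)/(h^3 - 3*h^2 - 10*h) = 1/h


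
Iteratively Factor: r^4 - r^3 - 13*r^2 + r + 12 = (r + 3)*(r^3 - 4*r^2 - r + 4) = (r + 1)*(r + 3)*(r^2 - 5*r + 4) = (r - 1)*(r + 1)*(r + 3)*(r - 4)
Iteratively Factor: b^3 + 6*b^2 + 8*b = (b + 4)*(b^2 + 2*b) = (b + 2)*(b + 4)*(b)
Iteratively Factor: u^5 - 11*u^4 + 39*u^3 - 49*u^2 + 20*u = (u - 1)*(u^4 - 10*u^3 + 29*u^2 - 20*u) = u*(u - 1)*(u^3 - 10*u^2 + 29*u - 20) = u*(u - 1)^2*(u^2 - 9*u + 20) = u*(u - 5)*(u - 1)^2*(u - 4)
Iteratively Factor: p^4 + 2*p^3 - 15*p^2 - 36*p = (p - 4)*(p^3 + 6*p^2 + 9*p) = p*(p - 4)*(p^2 + 6*p + 9) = p*(p - 4)*(p + 3)*(p + 3)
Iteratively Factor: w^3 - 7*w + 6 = (w + 3)*(w^2 - 3*w + 2) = (w - 1)*(w + 3)*(w - 2)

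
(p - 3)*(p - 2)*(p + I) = p^3 - 5*p^2 + I*p^2 + 6*p - 5*I*p + 6*I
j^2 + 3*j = j*(j + 3)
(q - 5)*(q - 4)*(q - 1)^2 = q^4 - 11*q^3 + 39*q^2 - 49*q + 20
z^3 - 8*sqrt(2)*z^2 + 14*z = z*(z - 7*sqrt(2))*(z - sqrt(2))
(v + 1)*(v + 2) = v^2 + 3*v + 2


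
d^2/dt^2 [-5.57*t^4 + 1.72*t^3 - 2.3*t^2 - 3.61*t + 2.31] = -66.84*t^2 + 10.32*t - 4.6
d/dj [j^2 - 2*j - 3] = 2*j - 2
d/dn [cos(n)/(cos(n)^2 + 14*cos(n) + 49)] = (cos(n) - 7)*sin(n)/(cos(n) + 7)^3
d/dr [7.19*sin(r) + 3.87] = 7.19*cos(r)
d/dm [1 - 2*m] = -2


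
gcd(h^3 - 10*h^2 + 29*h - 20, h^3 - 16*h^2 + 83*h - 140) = h^2 - 9*h + 20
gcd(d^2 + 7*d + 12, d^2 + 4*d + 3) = d + 3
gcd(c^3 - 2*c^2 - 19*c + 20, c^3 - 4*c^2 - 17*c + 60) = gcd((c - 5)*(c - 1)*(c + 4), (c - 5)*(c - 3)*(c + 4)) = c^2 - c - 20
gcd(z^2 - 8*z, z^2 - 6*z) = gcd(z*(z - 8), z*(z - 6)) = z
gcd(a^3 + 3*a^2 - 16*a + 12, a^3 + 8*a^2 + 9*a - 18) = a^2 + 5*a - 6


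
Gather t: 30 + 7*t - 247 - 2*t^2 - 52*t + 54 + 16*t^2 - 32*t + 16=14*t^2 - 77*t - 147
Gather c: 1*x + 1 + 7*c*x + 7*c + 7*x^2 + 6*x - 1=c*(7*x + 7) + 7*x^2 + 7*x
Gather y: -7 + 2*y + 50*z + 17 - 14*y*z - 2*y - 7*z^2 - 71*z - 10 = -14*y*z - 7*z^2 - 21*z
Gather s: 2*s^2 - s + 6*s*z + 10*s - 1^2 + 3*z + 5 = 2*s^2 + s*(6*z + 9) + 3*z + 4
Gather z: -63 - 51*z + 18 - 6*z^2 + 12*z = -6*z^2 - 39*z - 45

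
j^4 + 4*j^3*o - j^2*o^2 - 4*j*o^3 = j*(j - o)*(j + o)*(j + 4*o)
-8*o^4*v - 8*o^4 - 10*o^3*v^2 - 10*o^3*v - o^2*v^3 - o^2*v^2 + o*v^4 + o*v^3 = (-4*o + v)*(o + v)*(2*o + v)*(o*v + o)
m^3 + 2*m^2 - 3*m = m*(m - 1)*(m + 3)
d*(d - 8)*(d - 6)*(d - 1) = d^4 - 15*d^3 + 62*d^2 - 48*d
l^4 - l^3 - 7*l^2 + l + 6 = (l - 3)*(l - 1)*(l + 1)*(l + 2)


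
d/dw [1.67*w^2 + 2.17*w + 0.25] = 3.34*w + 2.17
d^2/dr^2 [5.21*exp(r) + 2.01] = 5.21*exp(r)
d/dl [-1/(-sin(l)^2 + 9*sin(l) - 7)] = (9 - 2*sin(l))*cos(l)/(sin(l)^2 - 9*sin(l) + 7)^2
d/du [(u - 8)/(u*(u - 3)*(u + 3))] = 2*(-u^3 + 12*u^2 - 36)/(u^2*(u^4 - 18*u^2 + 81))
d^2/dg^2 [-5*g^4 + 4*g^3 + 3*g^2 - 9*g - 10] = -60*g^2 + 24*g + 6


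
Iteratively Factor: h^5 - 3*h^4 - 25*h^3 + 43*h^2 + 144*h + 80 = (h - 4)*(h^4 + h^3 - 21*h^2 - 41*h - 20) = (h - 5)*(h - 4)*(h^3 + 6*h^2 + 9*h + 4) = (h - 5)*(h - 4)*(h + 1)*(h^2 + 5*h + 4) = (h - 5)*(h - 4)*(h + 1)^2*(h + 4)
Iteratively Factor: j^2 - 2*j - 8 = (j + 2)*(j - 4)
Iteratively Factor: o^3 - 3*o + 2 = (o + 2)*(o^2 - 2*o + 1) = (o - 1)*(o + 2)*(o - 1)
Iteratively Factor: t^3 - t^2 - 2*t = (t + 1)*(t^2 - 2*t) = (t - 2)*(t + 1)*(t)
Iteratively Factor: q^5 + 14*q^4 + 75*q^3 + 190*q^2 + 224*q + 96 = (q + 2)*(q^4 + 12*q^3 + 51*q^2 + 88*q + 48) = (q + 1)*(q + 2)*(q^3 + 11*q^2 + 40*q + 48) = (q + 1)*(q + 2)*(q + 4)*(q^2 + 7*q + 12) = (q + 1)*(q + 2)*(q + 3)*(q + 4)*(q + 4)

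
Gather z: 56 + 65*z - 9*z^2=-9*z^2 + 65*z + 56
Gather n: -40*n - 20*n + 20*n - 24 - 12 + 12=-40*n - 24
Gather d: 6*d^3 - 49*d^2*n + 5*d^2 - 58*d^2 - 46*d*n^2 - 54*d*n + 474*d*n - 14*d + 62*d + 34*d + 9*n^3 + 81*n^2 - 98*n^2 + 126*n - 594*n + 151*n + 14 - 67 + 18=6*d^3 + d^2*(-49*n - 53) + d*(-46*n^2 + 420*n + 82) + 9*n^3 - 17*n^2 - 317*n - 35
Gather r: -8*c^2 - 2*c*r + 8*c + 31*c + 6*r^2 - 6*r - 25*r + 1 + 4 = -8*c^2 + 39*c + 6*r^2 + r*(-2*c - 31) + 5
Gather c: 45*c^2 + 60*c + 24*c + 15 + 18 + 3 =45*c^2 + 84*c + 36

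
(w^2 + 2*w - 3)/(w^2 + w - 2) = (w + 3)/(w + 2)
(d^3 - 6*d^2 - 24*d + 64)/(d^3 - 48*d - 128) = (d - 2)/(d + 4)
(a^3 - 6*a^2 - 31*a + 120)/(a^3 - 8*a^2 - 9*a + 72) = (a + 5)/(a + 3)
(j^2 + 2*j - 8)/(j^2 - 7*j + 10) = (j + 4)/(j - 5)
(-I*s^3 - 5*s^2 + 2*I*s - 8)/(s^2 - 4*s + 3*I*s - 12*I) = (-I*s^3 - 5*s^2 + 2*I*s - 8)/(s^2 + s*(-4 + 3*I) - 12*I)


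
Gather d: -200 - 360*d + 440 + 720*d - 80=360*d + 160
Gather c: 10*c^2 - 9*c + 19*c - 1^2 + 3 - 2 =10*c^2 + 10*c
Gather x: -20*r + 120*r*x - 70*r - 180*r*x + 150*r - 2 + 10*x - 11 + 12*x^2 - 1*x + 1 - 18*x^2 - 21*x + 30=60*r - 6*x^2 + x*(-60*r - 12) + 18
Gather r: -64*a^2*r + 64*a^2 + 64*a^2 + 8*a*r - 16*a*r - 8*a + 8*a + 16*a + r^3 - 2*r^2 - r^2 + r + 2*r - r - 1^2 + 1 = 128*a^2 + 16*a + r^3 - 3*r^2 + r*(-64*a^2 - 8*a + 2)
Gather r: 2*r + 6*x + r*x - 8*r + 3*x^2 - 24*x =r*(x - 6) + 3*x^2 - 18*x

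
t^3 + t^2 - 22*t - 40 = (t - 5)*(t + 2)*(t + 4)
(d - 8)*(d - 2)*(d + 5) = d^3 - 5*d^2 - 34*d + 80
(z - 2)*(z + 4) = z^2 + 2*z - 8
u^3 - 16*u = u*(u - 4)*(u + 4)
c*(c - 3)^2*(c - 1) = c^4 - 7*c^3 + 15*c^2 - 9*c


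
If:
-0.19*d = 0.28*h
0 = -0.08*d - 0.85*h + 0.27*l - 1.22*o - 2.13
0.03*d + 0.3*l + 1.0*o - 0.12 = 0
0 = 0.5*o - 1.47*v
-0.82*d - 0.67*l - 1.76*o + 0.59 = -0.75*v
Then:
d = -0.63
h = 0.43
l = 4.11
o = -1.09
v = -0.37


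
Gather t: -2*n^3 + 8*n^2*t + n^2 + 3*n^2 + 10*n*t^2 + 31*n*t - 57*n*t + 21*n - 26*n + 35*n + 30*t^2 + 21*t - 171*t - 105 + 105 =-2*n^3 + 4*n^2 + 30*n + t^2*(10*n + 30) + t*(8*n^2 - 26*n - 150)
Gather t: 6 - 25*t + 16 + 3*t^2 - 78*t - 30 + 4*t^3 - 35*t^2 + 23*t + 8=4*t^3 - 32*t^2 - 80*t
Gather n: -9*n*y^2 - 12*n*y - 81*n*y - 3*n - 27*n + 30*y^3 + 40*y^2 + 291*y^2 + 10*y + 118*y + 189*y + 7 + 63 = n*(-9*y^2 - 93*y - 30) + 30*y^3 + 331*y^2 + 317*y + 70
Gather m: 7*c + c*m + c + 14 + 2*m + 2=8*c + m*(c + 2) + 16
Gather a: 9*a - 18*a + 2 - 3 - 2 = -9*a - 3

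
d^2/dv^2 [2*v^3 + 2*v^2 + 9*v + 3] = 12*v + 4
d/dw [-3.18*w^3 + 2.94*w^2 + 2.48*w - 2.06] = -9.54*w^2 + 5.88*w + 2.48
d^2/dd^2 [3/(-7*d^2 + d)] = 6*(7*d*(7*d - 1) - (14*d - 1)^2)/(d^3*(7*d - 1)^3)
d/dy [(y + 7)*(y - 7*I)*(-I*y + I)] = -3*I*y^2 - y*(14 + 12*I) - 42 + 7*I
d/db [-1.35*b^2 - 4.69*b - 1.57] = -2.7*b - 4.69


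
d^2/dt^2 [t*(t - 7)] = 2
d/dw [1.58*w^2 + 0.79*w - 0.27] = 3.16*w + 0.79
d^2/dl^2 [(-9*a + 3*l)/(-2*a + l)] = 6*a/(2*a - l)^3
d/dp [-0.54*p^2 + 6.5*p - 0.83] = 6.5 - 1.08*p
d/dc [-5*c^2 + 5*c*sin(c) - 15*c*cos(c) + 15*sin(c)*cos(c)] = 15*c*sin(c) + 5*c*cos(c) - 10*c + 5*sin(c) - 15*cos(c) + 15*cos(2*c)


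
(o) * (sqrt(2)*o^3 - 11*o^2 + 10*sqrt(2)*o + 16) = sqrt(2)*o^4 - 11*o^3 + 10*sqrt(2)*o^2 + 16*o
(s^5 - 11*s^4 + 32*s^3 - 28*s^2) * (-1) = -s^5 + 11*s^4 - 32*s^3 + 28*s^2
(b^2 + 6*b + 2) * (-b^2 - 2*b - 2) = -b^4 - 8*b^3 - 16*b^2 - 16*b - 4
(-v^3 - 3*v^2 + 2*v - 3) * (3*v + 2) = -3*v^4 - 11*v^3 - 5*v - 6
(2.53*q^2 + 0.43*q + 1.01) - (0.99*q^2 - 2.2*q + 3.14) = 1.54*q^2 + 2.63*q - 2.13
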